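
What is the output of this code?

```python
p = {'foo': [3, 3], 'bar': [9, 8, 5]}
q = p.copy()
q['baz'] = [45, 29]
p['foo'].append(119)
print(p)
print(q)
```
{'foo': [3, 3, 119], 'bar': [9, 8, 5]}
{'foo': [3, 3, 119], 'bar': [9, 8, 5], 'baz': [45, 29]}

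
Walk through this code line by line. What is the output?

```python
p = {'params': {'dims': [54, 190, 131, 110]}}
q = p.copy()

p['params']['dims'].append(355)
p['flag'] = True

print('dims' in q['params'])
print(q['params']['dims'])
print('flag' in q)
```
True
[54, 190, 131, 110, 355]
False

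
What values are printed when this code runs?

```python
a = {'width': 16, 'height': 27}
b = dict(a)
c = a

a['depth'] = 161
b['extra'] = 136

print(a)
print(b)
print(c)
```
{'width': 16, 'height': 27, 'depth': 161}
{'width': 16, 'height': 27, 'extra': 136}
{'width': 16, 'height': 27, 'depth': 161}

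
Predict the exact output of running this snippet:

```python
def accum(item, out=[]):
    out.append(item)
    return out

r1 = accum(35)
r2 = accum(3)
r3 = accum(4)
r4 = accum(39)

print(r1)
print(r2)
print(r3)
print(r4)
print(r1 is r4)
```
[35, 3, 4, 39]
[35, 3, 4, 39]
[35, 3, 4, 39]
[35, 3, 4, 39]
True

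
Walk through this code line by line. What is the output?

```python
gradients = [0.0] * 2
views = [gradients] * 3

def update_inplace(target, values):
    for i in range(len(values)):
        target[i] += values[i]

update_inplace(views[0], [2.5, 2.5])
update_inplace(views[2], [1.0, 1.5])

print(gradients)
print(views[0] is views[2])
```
[3.5, 4.0]
True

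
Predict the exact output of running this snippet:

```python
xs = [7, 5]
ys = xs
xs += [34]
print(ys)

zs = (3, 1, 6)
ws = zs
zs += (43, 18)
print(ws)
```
[7, 5, 34]
(3, 1, 6)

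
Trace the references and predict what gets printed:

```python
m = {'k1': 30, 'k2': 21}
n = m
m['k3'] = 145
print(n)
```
{'k1': 30, 'k2': 21, 'k3': 145}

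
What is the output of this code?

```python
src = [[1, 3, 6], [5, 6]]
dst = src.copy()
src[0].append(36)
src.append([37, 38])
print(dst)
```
[[1, 3, 6, 36], [5, 6]]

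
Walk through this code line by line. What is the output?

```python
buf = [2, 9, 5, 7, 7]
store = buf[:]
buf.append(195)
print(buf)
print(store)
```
[2, 9, 5, 7, 7, 195]
[2, 9, 5, 7, 7]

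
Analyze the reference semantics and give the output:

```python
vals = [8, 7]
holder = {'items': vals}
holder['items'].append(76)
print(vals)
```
[8, 7, 76]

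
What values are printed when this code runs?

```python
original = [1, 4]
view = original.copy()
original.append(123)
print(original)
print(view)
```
[1, 4, 123]
[1, 4]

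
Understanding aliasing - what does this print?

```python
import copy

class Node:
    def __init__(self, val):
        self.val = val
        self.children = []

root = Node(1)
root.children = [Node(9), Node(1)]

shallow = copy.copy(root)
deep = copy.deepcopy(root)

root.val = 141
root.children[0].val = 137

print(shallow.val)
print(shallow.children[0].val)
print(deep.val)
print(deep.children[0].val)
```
1
137
1
9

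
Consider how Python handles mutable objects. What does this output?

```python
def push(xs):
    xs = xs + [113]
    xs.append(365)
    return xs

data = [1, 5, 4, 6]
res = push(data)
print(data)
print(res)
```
[1, 5, 4, 6]
[1, 5, 4, 6, 113, 365]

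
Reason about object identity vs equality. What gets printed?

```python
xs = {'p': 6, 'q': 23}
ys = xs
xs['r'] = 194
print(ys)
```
{'p': 6, 'q': 23, 'r': 194}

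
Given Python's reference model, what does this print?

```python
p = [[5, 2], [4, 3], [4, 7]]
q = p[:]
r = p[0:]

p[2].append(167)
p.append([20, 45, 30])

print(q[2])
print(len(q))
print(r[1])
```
[4, 7, 167]
3
[4, 3]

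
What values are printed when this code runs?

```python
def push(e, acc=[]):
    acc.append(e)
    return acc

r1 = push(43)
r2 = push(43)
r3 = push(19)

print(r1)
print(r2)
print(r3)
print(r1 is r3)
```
[43, 43, 19]
[43, 43, 19]
[43, 43, 19]
True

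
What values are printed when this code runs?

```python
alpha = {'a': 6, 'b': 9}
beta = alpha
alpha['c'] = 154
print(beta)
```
{'a': 6, 'b': 9, 'c': 154}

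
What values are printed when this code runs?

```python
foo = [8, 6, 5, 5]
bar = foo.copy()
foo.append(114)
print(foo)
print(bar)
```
[8, 6, 5, 5, 114]
[8, 6, 5, 5]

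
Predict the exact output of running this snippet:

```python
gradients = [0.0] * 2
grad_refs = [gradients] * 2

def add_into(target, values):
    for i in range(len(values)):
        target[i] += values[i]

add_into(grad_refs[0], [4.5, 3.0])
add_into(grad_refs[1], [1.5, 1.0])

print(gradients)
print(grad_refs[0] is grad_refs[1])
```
[6.0, 4.0]
True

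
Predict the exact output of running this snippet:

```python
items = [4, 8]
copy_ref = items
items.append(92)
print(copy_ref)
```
[4, 8, 92]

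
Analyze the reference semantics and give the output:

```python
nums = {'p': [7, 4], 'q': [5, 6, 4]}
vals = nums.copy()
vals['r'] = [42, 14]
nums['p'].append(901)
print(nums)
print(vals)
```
{'p': [7, 4, 901], 'q': [5, 6, 4]}
{'p': [7, 4, 901], 'q': [5, 6, 4], 'r': [42, 14]}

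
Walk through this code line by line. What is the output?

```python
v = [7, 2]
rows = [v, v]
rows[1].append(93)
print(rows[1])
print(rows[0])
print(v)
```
[7, 2, 93]
[7, 2, 93]
[7, 2, 93]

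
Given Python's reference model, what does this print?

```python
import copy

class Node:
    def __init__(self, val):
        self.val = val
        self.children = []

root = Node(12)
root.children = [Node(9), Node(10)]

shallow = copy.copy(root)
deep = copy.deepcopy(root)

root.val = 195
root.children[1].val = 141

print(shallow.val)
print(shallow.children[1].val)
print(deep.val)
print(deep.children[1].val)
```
12
141
12
10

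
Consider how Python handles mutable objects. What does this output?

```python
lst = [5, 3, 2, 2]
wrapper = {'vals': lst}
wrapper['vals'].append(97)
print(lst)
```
[5, 3, 2, 2, 97]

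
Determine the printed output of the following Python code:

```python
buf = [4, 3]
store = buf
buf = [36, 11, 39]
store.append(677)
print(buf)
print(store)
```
[36, 11, 39]
[4, 3, 677]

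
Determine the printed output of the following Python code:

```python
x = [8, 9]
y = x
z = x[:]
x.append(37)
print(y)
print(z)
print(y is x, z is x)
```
[8, 9, 37]
[8, 9]
True False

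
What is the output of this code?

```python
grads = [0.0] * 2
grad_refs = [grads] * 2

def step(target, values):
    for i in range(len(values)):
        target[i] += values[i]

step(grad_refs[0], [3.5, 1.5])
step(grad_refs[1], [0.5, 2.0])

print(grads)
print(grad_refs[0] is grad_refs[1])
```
[4.0, 3.5]
True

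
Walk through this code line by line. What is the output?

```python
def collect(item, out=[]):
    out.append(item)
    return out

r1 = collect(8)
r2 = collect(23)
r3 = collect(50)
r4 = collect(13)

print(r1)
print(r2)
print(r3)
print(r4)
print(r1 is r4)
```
[8, 23, 50, 13]
[8, 23, 50, 13]
[8, 23, 50, 13]
[8, 23, 50, 13]
True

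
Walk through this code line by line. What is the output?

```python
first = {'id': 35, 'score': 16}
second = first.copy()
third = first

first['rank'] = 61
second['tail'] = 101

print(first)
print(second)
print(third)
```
{'id': 35, 'score': 16, 'rank': 61}
{'id': 35, 'score': 16, 'tail': 101}
{'id': 35, 'score': 16, 'rank': 61}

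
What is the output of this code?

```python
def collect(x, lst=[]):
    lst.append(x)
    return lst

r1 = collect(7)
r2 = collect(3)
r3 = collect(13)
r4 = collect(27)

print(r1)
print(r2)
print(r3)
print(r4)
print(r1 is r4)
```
[7, 3, 13, 27]
[7, 3, 13, 27]
[7, 3, 13, 27]
[7, 3, 13, 27]
True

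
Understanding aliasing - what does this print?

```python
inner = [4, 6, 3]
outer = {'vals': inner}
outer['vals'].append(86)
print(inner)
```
[4, 6, 3, 86]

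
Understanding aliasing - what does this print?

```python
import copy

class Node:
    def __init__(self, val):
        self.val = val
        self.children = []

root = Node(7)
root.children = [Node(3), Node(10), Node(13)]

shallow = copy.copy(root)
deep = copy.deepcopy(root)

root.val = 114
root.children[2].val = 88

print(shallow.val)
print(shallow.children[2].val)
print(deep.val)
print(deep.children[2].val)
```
7
88
7
13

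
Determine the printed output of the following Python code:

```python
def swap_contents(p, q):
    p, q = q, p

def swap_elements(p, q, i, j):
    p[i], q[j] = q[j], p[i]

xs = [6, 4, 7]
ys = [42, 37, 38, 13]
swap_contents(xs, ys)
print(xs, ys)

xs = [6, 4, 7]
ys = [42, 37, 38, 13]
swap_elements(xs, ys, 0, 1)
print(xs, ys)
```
[6, 4, 7] [42, 37, 38, 13]
[37, 4, 7] [42, 6, 38, 13]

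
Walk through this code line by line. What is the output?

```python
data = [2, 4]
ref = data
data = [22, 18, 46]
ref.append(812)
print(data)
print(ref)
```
[22, 18, 46]
[2, 4, 812]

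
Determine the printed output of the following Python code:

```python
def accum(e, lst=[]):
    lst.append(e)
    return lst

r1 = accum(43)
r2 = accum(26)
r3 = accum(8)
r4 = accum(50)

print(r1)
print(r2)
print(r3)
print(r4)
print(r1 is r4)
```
[43, 26, 8, 50]
[43, 26, 8, 50]
[43, 26, 8, 50]
[43, 26, 8, 50]
True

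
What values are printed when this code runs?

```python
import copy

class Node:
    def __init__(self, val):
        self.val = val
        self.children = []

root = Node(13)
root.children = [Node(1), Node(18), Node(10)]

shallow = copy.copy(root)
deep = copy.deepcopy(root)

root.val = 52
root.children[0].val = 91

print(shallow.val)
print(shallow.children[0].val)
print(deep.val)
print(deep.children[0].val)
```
13
91
13
1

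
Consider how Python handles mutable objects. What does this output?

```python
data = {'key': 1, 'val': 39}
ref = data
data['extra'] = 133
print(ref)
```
{'key': 1, 'val': 39, 'extra': 133}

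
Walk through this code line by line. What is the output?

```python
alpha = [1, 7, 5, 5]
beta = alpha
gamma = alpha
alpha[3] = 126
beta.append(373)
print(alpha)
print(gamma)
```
[1, 7, 5, 126, 373]
[1, 7, 5, 126, 373]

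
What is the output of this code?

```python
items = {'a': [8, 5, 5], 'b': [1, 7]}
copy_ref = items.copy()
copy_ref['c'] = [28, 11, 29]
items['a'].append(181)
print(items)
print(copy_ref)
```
{'a': [8, 5, 5, 181], 'b': [1, 7]}
{'a': [8, 5, 5, 181], 'b': [1, 7], 'c': [28, 11, 29]}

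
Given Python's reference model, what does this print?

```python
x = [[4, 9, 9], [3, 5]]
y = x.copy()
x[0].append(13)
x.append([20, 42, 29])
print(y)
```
[[4, 9, 9, 13], [3, 5]]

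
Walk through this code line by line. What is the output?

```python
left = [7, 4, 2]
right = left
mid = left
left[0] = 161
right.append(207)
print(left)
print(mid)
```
[161, 4, 2, 207]
[161, 4, 2, 207]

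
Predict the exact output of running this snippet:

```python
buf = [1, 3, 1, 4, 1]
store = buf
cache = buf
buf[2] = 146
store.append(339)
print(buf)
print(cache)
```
[1, 3, 146, 4, 1, 339]
[1, 3, 146, 4, 1, 339]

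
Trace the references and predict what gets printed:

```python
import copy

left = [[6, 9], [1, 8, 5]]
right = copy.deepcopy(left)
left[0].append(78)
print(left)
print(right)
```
[[6, 9, 78], [1, 8, 5]]
[[6, 9], [1, 8, 5]]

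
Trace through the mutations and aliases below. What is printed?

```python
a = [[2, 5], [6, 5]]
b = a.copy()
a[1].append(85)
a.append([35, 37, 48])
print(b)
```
[[2, 5], [6, 5, 85]]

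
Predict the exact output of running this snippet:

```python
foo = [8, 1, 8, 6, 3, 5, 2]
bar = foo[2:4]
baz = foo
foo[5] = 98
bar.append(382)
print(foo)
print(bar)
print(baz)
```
[8, 1, 8, 6, 3, 98, 2]
[8, 6, 382]
[8, 1, 8, 6, 3, 98, 2]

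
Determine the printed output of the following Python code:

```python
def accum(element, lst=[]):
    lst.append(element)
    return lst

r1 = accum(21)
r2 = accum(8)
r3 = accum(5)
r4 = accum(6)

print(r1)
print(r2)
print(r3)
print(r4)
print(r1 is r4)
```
[21, 8, 5, 6]
[21, 8, 5, 6]
[21, 8, 5, 6]
[21, 8, 5, 6]
True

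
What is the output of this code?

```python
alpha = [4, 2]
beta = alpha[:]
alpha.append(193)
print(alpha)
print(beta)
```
[4, 2, 193]
[4, 2]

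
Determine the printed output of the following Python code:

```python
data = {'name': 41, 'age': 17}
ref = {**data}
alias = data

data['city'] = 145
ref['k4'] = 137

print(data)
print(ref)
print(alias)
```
{'name': 41, 'age': 17, 'city': 145}
{'name': 41, 'age': 17, 'k4': 137}
{'name': 41, 'age': 17, 'city': 145}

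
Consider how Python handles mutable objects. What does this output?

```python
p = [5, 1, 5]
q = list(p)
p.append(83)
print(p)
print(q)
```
[5, 1, 5, 83]
[5, 1, 5]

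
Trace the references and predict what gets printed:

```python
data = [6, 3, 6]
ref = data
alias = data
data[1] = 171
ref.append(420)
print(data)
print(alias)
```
[6, 171, 6, 420]
[6, 171, 6, 420]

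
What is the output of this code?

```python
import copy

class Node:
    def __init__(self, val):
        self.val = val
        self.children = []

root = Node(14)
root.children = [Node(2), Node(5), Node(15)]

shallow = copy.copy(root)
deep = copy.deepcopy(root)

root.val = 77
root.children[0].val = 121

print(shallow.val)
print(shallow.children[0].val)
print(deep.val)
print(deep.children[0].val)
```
14
121
14
2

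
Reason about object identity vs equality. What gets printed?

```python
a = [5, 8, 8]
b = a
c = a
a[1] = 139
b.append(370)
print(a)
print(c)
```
[5, 139, 8, 370]
[5, 139, 8, 370]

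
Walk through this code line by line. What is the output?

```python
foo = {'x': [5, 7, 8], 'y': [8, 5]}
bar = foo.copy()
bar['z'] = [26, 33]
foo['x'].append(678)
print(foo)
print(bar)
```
{'x': [5, 7, 8, 678], 'y': [8, 5]}
{'x': [5, 7, 8, 678], 'y': [8, 5], 'z': [26, 33]}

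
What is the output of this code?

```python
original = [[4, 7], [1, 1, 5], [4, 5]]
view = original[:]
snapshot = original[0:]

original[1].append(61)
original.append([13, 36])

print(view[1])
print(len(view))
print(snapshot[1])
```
[1, 1, 5, 61]
3
[1, 1, 5, 61]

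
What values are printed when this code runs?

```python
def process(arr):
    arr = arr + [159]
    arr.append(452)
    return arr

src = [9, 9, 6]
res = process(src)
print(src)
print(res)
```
[9, 9, 6]
[9, 9, 6, 159, 452]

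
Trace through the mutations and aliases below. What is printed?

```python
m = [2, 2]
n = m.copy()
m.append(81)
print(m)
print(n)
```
[2, 2, 81]
[2, 2]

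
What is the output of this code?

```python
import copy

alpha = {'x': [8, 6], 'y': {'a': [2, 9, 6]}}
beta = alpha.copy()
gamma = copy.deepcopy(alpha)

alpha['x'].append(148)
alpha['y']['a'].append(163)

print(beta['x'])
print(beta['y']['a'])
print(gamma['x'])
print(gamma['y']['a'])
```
[8, 6, 148]
[2, 9, 6, 163]
[8, 6]
[2, 9, 6]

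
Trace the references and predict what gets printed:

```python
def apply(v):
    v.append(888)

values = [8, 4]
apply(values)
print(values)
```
[8, 4, 888]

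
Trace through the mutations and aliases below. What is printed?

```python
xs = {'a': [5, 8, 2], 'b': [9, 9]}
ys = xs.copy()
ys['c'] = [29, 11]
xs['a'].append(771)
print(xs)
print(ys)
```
{'a': [5, 8, 2, 771], 'b': [9, 9]}
{'a': [5, 8, 2, 771], 'b': [9, 9], 'c': [29, 11]}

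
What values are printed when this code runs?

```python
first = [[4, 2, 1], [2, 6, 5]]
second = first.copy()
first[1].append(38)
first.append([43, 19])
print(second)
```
[[4, 2, 1], [2, 6, 5, 38]]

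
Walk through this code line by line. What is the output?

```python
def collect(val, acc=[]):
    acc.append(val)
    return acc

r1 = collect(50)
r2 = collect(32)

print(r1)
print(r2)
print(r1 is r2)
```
[50, 32]
[50, 32]
True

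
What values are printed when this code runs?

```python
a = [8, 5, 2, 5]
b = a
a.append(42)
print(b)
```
[8, 5, 2, 5, 42]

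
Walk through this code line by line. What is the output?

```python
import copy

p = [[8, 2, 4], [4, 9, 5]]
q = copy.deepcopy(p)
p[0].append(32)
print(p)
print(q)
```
[[8, 2, 4, 32], [4, 9, 5]]
[[8, 2, 4], [4, 9, 5]]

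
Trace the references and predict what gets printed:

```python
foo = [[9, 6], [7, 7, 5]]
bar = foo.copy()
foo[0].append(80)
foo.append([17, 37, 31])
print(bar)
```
[[9, 6, 80], [7, 7, 5]]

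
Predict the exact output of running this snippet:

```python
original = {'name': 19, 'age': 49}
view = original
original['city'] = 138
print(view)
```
{'name': 19, 'age': 49, 'city': 138}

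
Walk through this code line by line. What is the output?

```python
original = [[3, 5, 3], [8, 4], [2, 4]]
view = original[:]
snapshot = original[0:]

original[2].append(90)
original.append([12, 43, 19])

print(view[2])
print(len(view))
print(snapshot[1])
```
[2, 4, 90]
3
[8, 4]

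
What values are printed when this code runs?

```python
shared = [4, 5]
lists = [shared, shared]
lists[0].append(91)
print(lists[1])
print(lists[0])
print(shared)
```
[4, 5, 91]
[4, 5, 91]
[4, 5, 91]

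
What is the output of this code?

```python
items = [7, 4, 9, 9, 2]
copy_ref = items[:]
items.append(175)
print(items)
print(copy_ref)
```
[7, 4, 9, 9, 2, 175]
[7, 4, 9, 9, 2]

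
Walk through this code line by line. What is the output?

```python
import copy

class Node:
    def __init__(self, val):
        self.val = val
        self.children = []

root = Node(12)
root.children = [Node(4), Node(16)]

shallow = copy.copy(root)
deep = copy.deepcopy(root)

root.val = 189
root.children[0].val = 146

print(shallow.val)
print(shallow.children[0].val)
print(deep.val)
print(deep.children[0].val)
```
12
146
12
4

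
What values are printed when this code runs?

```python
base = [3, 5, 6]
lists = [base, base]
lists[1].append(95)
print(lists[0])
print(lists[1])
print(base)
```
[3, 5, 6, 95]
[3, 5, 6, 95]
[3, 5, 6, 95]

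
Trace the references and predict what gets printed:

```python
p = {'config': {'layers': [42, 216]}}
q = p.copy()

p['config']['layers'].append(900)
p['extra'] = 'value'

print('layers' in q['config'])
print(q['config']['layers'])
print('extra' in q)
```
True
[42, 216, 900]
False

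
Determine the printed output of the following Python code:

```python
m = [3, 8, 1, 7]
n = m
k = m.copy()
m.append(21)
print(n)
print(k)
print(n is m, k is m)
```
[3, 8, 1, 7, 21]
[3, 8, 1, 7]
True False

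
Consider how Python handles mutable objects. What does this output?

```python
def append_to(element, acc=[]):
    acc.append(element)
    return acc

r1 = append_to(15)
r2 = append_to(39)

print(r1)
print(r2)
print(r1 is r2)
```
[15, 39]
[15, 39]
True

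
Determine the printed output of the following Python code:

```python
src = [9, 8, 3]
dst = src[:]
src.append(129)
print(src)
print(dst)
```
[9, 8, 3, 129]
[9, 8, 3]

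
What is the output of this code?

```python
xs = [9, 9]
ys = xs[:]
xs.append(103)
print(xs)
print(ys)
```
[9, 9, 103]
[9, 9]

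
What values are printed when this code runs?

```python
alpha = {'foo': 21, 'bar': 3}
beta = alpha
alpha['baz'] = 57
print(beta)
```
{'foo': 21, 'bar': 3, 'baz': 57}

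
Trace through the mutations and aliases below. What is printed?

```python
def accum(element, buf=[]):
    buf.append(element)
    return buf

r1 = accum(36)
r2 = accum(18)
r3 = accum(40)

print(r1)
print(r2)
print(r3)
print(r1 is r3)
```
[36, 18, 40]
[36, 18, 40]
[36, 18, 40]
True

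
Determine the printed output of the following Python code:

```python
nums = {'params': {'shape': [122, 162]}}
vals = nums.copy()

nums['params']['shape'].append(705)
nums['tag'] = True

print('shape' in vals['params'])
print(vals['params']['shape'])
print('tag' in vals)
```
True
[122, 162, 705]
False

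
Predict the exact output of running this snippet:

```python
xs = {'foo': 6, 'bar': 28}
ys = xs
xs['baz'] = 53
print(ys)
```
{'foo': 6, 'bar': 28, 'baz': 53}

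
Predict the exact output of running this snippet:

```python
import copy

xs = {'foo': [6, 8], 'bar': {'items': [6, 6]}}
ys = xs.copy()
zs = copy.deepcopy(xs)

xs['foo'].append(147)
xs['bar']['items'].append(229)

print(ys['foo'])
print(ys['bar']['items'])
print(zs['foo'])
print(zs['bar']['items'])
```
[6, 8, 147]
[6, 6, 229]
[6, 8]
[6, 6]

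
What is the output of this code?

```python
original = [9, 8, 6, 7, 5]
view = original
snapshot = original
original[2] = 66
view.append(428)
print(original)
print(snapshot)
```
[9, 8, 66, 7, 5, 428]
[9, 8, 66, 7, 5, 428]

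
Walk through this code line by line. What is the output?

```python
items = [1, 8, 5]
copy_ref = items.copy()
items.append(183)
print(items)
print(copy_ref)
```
[1, 8, 5, 183]
[1, 8, 5]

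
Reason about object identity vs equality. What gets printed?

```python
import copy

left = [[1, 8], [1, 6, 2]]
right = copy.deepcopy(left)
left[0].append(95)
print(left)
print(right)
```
[[1, 8, 95], [1, 6, 2]]
[[1, 8], [1, 6, 2]]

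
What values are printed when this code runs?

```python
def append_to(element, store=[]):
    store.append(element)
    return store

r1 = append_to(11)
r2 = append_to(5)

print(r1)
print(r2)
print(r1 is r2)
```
[11, 5]
[11, 5]
True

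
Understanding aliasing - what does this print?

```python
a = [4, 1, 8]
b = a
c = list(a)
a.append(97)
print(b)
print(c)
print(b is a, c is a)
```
[4, 1, 8, 97]
[4, 1, 8]
True False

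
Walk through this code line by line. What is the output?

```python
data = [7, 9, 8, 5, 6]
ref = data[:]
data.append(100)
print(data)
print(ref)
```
[7, 9, 8, 5, 6, 100]
[7, 9, 8, 5, 6]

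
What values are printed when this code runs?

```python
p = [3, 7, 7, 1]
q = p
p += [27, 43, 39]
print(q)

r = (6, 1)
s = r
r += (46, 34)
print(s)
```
[3, 7, 7, 1, 27, 43, 39]
(6, 1)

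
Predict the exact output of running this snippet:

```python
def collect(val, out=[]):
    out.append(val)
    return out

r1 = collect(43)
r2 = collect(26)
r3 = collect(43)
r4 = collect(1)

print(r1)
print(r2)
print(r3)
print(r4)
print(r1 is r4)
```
[43, 26, 43, 1]
[43, 26, 43, 1]
[43, 26, 43, 1]
[43, 26, 43, 1]
True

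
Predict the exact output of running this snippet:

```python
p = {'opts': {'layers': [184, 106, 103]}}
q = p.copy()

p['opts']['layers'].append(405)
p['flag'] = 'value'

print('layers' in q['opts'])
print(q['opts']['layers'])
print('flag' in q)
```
True
[184, 106, 103, 405]
False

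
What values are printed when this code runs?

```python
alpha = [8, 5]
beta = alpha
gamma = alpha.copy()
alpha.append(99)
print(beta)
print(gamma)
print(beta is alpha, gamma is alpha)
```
[8, 5, 99]
[8, 5]
True False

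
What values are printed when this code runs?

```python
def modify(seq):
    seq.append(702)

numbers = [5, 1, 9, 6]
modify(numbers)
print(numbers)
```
[5, 1, 9, 6, 702]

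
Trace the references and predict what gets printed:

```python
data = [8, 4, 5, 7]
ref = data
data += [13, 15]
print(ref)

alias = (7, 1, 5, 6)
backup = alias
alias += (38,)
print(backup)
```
[8, 4, 5, 7, 13, 15]
(7, 1, 5, 6)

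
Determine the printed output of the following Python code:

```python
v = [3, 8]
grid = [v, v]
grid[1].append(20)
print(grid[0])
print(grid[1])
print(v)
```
[3, 8, 20]
[3, 8, 20]
[3, 8, 20]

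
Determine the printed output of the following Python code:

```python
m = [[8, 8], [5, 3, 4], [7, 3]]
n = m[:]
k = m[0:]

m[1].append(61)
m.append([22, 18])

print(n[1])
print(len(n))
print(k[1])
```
[5, 3, 4, 61]
3
[5, 3, 4, 61]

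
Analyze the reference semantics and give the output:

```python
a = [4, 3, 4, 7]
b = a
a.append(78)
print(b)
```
[4, 3, 4, 7, 78]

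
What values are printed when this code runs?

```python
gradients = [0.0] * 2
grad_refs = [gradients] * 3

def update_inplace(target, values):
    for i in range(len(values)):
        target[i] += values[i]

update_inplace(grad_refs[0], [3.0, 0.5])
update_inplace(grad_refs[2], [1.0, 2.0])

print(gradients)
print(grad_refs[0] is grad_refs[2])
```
[4.0, 2.5]
True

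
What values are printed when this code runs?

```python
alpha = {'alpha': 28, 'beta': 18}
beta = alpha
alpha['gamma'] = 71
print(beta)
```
{'alpha': 28, 'beta': 18, 'gamma': 71}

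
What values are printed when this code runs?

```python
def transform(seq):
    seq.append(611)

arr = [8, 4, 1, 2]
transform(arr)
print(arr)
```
[8, 4, 1, 2, 611]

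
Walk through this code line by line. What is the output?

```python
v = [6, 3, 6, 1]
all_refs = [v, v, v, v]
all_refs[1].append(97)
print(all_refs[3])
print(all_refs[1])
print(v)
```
[6, 3, 6, 1, 97]
[6, 3, 6, 1, 97]
[6, 3, 6, 1, 97]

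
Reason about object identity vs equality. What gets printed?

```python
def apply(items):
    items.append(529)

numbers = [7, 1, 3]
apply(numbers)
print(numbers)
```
[7, 1, 3, 529]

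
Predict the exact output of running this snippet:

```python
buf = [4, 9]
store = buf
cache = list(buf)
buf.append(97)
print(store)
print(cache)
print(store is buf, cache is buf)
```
[4, 9, 97]
[4, 9]
True False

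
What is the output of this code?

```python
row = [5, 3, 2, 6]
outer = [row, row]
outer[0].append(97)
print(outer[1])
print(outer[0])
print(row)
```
[5, 3, 2, 6, 97]
[5, 3, 2, 6, 97]
[5, 3, 2, 6, 97]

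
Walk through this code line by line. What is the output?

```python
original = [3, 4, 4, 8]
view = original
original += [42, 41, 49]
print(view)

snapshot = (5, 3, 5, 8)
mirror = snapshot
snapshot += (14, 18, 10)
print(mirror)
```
[3, 4, 4, 8, 42, 41, 49]
(5, 3, 5, 8)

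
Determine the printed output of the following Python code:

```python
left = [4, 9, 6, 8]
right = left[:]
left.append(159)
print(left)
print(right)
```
[4, 9, 6, 8, 159]
[4, 9, 6, 8]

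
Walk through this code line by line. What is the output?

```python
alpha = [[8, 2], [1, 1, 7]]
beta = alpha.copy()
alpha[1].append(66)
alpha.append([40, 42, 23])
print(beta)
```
[[8, 2], [1, 1, 7, 66]]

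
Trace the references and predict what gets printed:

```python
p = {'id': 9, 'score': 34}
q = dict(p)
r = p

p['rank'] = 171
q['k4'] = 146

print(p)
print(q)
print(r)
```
{'id': 9, 'score': 34, 'rank': 171}
{'id': 9, 'score': 34, 'k4': 146}
{'id': 9, 'score': 34, 'rank': 171}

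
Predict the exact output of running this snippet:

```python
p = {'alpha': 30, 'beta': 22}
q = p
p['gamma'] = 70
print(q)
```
{'alpha': 30, 'beta': 22, 'gamma': 70}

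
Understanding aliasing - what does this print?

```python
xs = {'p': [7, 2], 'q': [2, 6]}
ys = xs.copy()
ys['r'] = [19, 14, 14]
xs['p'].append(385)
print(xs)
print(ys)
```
{'p': [7, 2, 385], 'q': [2, 6]}
{'p': [7, 2, 385], 'q': [2, 6], 'r': [19, 14, 14]}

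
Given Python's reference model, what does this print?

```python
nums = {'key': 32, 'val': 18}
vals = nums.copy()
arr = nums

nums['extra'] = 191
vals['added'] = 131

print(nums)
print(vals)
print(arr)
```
{'key': 32, 'val': 18, 'extra': 191}
{'key': 32, 'val': 18, 'added': 131}
{'key': 32, 'val': 18, 'extra': 191}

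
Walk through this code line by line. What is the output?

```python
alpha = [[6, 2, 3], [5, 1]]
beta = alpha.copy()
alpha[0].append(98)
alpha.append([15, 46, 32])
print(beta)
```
[[6, 2, 3, 98], [5, 1]]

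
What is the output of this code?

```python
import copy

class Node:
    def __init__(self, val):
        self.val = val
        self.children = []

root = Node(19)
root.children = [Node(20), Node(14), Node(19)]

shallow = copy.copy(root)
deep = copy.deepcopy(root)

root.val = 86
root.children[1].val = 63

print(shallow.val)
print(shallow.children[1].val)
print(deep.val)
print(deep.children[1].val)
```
19
63
19
14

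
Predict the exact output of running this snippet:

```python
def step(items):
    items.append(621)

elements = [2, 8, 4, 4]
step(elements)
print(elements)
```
[2, 8, 4, 4, 621]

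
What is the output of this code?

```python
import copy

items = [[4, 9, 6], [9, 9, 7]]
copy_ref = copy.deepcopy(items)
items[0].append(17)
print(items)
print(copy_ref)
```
[[4, 9, 6, 17], [9, 9, 7]]
[[4, 9, 6], [9, 9, 7]]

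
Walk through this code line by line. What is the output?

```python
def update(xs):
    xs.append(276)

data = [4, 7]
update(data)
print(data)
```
[4, 7, 276]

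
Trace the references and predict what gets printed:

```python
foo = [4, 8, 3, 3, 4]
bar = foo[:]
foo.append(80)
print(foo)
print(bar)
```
[4, 8, 3, 3, 4, 80]
[4, 8, 3, 3, 4]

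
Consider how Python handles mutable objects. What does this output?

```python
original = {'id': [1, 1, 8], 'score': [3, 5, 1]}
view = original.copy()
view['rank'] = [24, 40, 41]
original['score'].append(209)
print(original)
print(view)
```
{'id': [1, 1, 8], 'score': [3, 5, 1, 209]}
{'id': [1, 1, 8], 'score': [3, 5, 1, 209], 'rank': [24, 40, 41]}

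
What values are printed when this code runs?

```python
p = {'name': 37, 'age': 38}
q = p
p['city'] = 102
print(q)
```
{'name': 37, 'age': 38, 'city': 102}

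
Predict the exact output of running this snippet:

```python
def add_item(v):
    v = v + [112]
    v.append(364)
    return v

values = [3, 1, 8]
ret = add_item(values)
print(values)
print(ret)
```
[3, 1, 8]
[3, 1, 8, 112, 364]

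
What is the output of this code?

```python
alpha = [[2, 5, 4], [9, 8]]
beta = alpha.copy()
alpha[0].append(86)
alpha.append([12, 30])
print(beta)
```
[[2, 5, 4, 86], [9, 8]]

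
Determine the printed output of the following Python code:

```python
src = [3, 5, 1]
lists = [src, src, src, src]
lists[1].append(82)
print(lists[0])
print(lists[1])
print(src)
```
[3, 5, 1, 82]
[3, 5, 1, 82]
[3, 5, 1, 82]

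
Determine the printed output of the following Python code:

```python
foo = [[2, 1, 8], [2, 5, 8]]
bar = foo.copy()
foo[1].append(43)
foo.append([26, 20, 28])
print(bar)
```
[[2, 1, 8], [2, 5, 8, 43]]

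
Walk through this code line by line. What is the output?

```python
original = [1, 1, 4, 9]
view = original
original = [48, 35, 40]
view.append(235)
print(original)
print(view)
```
[48, 35, 40]
[1, 1, 4, 9, 235]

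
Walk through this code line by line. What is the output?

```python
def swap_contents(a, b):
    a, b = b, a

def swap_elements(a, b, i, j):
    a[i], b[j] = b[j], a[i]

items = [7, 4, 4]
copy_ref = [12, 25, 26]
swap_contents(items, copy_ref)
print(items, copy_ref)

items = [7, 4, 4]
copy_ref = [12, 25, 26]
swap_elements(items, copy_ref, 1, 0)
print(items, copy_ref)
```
[7, 4, 4] [12, 25, 26]
[7, 12, 4] [4, 25, 26]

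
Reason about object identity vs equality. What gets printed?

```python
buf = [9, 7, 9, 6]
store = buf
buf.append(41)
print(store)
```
[9, 7, 9, 6, 41]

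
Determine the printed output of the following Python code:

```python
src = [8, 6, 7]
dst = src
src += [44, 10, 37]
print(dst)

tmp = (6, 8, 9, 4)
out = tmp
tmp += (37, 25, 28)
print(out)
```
[8, 6, 7, 44, 10, 37]
(6, 8, 9, 4)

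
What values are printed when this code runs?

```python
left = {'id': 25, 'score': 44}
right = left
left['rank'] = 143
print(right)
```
{'id': 25, 'score': 44, 'rank': 143}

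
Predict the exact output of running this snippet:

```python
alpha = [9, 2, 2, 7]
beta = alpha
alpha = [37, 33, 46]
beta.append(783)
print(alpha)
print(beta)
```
[37, 33, 46]
[9, 2, 2, 7, 783]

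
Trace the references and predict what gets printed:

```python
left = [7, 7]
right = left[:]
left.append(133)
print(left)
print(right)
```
[7, 7, 133]
[7, 7]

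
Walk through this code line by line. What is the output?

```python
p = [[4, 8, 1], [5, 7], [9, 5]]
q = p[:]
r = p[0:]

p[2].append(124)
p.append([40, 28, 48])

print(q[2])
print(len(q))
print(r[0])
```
[9, 5, 124]
3
[4, 8, 1]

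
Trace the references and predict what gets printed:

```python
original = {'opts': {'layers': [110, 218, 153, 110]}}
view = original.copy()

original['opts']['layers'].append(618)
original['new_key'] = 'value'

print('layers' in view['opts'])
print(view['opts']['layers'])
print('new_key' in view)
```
True
[110, 218, 153, 110, 618]
False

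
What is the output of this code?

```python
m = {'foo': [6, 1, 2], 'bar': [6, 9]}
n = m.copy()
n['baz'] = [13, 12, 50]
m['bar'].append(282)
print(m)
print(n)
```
{'foo': [6, 1, 2], 'bar': [6, 9, 282]}
{'foo': [6, 1, 2], 'bar': [6, 9, 282], 'baz': [13, 12, 50]}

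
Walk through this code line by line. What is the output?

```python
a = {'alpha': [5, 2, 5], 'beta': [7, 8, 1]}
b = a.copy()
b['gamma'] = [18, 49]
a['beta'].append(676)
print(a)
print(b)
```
{'alpha': [5, 2, 5], 'beta': [7, 8, 1, 676]}
{'alpha': [5, 2, 5], 'beta': [7, 8, 1, 676], 'gamma': [18, 49]}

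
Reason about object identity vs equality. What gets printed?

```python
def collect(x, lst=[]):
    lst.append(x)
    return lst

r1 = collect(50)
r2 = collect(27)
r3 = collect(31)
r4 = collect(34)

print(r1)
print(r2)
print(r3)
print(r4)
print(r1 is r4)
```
[50, 27, 31, 34]
[50, 27, 31, 34]
[50, 27, 31, 34]
[50, 27, 31, 34]
True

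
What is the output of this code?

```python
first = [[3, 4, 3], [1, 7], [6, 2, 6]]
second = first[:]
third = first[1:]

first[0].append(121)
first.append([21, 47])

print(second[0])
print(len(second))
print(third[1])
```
[3, 4, 3, 121]
3
[6, 2, 6]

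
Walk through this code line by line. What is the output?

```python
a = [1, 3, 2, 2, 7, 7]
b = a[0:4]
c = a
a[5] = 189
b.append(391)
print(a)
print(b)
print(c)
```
[1, 3, 2, 2, 7, 189]
[1, 3, 2, 2, 391]
[1, 3, 2, 2, 7, 189]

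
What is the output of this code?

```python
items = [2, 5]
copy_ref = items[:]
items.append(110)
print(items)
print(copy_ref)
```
[2, 5, 110]
[2, 5]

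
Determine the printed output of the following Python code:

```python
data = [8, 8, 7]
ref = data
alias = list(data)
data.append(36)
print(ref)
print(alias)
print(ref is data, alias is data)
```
[8, 8, 7, 36]
[8, 8, 7]
True False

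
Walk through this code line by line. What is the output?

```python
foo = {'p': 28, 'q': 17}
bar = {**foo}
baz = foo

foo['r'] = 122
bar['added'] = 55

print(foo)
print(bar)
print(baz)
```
{'p': 28, 'q': 17, 'r': 122}
{'p': 28, 'q': 17, 'added': 55}
{'p': 28, 'q': 17, 'r': 122}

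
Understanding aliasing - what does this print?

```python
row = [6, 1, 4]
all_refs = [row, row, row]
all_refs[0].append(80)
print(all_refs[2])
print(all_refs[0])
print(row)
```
[6, 1, 4, 80]
[6, 1, 4, 80]
[6, 1, 4, 80]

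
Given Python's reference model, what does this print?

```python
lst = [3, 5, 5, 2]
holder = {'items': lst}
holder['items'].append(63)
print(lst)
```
[3, 5, 5, 2, 63]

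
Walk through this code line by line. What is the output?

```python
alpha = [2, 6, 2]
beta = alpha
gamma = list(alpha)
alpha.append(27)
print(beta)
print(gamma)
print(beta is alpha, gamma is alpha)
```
[2, 6, 2, 27]
[2, 6, 2]
True False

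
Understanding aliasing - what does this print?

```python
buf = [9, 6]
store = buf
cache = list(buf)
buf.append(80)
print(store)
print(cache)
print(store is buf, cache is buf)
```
[9, 6, 80]
[9, 6]
True False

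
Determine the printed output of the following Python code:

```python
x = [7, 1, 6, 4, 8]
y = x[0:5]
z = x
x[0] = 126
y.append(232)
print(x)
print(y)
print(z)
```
[126, 1, 6, 4, 8]
[7, 1, 6, 4, 8, 232]
[126, 1, 6, 4, 8]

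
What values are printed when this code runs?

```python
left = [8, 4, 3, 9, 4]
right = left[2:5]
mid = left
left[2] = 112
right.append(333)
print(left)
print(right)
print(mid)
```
[8, 4, 112, 9, 4]
[3, 9, 4, 333]
[8, 4, 112, 9, 4]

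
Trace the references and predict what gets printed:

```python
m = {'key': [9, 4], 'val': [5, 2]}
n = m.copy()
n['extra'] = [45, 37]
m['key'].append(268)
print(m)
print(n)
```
{'key': [9, 4, 268], 'val': [5, 2]}
{'key': [9, 4, 268], 'val': [5, 2], 'extra': [45, 37]}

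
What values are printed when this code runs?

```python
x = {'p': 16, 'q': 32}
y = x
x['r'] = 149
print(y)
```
{'p': 16, 'q': 32, 'r': 149}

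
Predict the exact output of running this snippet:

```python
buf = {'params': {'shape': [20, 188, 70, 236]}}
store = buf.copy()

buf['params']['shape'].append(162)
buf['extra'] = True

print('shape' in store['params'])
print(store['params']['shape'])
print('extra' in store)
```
True
[20, 188, 70, 236, 162]
False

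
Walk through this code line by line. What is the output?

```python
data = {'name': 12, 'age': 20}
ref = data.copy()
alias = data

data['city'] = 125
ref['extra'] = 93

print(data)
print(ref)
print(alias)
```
{'name': 12, 'age': 20, 'city': 125}
{'name': 12, 'age': 20, 'extra': 93}
{'name': 12, 'age': 20, 'city': 125}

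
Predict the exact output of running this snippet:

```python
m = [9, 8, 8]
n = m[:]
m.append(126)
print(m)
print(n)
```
[9, 8, 8, 126]
[9, 8, 8]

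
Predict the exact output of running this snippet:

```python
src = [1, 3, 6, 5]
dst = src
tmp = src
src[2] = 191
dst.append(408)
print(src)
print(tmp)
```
[1, 3, 191, 5, 408]
[1, 3, 191, 5, 408]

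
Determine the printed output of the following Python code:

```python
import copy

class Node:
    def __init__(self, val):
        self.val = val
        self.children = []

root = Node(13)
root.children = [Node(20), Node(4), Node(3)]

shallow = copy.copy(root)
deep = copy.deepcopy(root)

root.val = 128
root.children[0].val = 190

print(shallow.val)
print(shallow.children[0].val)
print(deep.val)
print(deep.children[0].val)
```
13
190
13
20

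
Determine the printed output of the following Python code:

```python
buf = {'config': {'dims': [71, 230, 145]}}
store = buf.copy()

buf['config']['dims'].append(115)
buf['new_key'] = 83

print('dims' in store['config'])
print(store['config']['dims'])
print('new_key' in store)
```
True
[71, 230, 145, 115]
False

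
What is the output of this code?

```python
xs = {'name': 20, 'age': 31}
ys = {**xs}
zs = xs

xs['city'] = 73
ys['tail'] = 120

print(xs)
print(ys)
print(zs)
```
{'name': 20, 'age': 31, 'city': 73}
{'name': 20, 'age': 31, 'tail': 120}
{'name': 20, 'age': 31, 'city': 73}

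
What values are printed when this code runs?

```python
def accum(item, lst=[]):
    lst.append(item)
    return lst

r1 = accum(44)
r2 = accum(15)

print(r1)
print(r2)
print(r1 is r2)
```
[44, 15]
[44, 15]
True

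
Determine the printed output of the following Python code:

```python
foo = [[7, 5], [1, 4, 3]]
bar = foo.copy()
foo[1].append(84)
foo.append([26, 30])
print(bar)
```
[[7, 5], [1, 4, 3, 84]]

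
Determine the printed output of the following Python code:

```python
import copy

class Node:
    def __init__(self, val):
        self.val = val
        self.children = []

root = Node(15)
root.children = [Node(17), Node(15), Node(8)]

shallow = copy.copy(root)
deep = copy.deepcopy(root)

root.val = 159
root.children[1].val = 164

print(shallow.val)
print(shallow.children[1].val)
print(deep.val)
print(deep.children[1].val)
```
15
164
15
15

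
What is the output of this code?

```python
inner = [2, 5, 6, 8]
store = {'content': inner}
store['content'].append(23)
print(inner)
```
[2, 5, 6, 8, 23]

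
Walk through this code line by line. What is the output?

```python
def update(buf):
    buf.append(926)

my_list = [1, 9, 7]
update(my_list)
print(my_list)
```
[1, 9, 7, 926]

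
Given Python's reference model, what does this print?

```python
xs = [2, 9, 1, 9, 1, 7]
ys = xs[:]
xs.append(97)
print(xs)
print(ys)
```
[2, 9, 1, 9, 1, 7, 97]
[2, 9, 1, 9, 1, 7]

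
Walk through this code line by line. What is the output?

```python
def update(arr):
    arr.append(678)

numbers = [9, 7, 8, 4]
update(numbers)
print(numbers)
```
[9, 7, 8, 4, 678]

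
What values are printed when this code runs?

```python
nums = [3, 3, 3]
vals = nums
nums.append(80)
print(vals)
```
[3, 3, 3, 80]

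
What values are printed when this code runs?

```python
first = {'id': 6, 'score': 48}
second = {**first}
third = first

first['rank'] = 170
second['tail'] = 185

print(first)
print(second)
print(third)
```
{'id': 6, 'score': 48, 'rank': 170}
{'id': 6, 'score': 48, 'tail': 185}
{'id': 6, 'score': 48, 'rank': 170}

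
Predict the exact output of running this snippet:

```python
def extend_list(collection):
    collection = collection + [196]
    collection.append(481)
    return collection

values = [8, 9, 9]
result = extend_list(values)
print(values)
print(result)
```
[8, 9, 9]
[8, 9, 9, 196, 481]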